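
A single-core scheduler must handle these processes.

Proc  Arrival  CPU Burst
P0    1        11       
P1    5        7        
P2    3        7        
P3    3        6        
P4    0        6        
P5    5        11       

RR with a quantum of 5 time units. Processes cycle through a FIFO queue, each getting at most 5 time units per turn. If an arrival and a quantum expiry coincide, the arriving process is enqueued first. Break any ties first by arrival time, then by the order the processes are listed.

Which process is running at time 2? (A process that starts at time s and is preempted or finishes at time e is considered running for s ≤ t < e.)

Schedule: | P4 0-5 | P0 5-10 | P2 10-15 | P3 15-20 | P1 20-25 | P5 25-30 | P4 30-31 | P0 31-36 | P2 36-38 | P3 38-39 | P1 39-41 | P5 41-46 | P0 46-47 | P5 47-48 |
Completion: P0=47  P1=41  P2=38  P3=39  P4=31  P5=48
Turnaround (C−A): P0=46  P1=36  P2=35  P3=36  P4=31  P5=43

P4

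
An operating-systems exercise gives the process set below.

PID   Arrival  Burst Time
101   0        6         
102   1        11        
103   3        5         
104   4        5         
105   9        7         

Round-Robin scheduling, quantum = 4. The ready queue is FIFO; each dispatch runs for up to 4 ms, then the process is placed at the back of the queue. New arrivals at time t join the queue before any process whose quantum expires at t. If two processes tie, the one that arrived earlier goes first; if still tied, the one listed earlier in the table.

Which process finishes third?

Gantt: | 101 0-4 | 102 4-8 | 103 8-12 | 104 12-16 | 101 16-18 | 102 18-22 | 105 22-26 | 103 26-27 | 104 27-28 | 102 28-31 | 105 31-34 |
Completion: 101=18  102=31  103=27  104=28  105=34
Finish order: 101 → 103 → 104 → 102 → 105

104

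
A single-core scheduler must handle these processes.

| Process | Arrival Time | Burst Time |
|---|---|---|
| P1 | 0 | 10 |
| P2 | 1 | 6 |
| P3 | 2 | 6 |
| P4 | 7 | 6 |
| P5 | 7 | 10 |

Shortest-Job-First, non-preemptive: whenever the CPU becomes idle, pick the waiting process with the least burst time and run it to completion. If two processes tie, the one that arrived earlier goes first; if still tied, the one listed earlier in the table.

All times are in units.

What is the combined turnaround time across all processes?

97

Gantt: | P1 0-10 | P2 10-16 | P3 16-22 | P4 22-28 | P5 28-38 |
Completion: P1=10  P2=16  P3=22  P4=28  P5=38
Turnaround = completion − arrival: P1=10, P2=15, P3=20, P4=21, P5=31
Total turnaround = 10 + 15 + 20 + 21 + 31 = 97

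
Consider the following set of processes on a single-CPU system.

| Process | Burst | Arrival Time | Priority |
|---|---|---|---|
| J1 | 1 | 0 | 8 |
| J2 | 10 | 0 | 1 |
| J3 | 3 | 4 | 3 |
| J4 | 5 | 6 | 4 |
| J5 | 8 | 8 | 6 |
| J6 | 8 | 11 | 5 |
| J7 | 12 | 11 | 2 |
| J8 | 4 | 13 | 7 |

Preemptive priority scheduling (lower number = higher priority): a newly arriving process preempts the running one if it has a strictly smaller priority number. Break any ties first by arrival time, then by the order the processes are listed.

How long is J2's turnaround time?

10

Timeline: | J2 0-10 | J3 10-11 | J7 11-23 | J3 23-25 | J4 25-30 | J6 30-38 | J5 38-46 | J8 46-50 | J1 50-51 |
Completion: J1=51  J2=10  J3=25  J4=30  J5=46  J6=38  J7=23  J8=50
Turnaround (C−A): J1=51  J2=10  J3=21  J4=24  J5=38  J6=27  J7=12  J8=37
Turnaround(J2) = completion − arrival = 10 − 0 = 10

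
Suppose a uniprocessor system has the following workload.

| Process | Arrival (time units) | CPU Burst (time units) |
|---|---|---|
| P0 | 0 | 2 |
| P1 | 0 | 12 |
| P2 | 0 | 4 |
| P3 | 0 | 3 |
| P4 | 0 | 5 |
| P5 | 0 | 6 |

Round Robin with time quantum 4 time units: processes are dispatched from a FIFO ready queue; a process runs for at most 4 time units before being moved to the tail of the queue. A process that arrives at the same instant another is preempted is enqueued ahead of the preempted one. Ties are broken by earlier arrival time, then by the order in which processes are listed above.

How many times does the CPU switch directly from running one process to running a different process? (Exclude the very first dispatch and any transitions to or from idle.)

Timeline: | P0 0-2 | P1 2-6 | P2 6-10 | P3 10-13 | P4 13-17 | P5 17-21 | P1 21-25 | P4 25-26 | P5 26-28 | P1 28-32 |
Completion: P0=2  P1=32  P2=10  P3=13  P4=26  P5=28

9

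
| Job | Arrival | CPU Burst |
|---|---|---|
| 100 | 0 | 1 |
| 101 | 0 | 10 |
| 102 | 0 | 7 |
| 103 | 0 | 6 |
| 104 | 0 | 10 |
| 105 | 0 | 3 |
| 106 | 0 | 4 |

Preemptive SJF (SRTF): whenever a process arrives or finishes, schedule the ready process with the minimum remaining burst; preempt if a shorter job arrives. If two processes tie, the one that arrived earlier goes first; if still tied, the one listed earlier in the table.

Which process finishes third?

Schedule: | 100 0-1 | 105 1-4 | 106 4-8 | 103 8-14 | 102 14-21 | 101 21-31 | 104 31-41 |
Completion: 100=1  101=31  102=21  103=14  104=41  105=4  106=8
Finish order: 100 → 105 → 106 → 103 → 102 → 101 → 104

106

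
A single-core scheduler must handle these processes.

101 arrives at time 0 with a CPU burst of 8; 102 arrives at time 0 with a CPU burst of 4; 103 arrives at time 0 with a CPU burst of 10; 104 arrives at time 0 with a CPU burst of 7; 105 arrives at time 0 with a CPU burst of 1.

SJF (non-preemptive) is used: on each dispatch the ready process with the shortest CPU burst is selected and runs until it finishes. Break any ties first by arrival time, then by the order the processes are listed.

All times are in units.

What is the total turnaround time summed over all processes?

68

Schedule: | 105 0-1 | 102 1-5 | 104 5-12 | 101 12-20 | 103 20-30 |
Completion: 101=20  102=5  103=30  104=12  105=1
Turnaround (C−A): 101=20  102=5  103=30  104=12  105=1
Turnaround = completion − arrival: 101=20, 102=5, 103=30, 104=12, 105=1
Total turnaround = 20 + 5 + 30 + 12 + 1 = 68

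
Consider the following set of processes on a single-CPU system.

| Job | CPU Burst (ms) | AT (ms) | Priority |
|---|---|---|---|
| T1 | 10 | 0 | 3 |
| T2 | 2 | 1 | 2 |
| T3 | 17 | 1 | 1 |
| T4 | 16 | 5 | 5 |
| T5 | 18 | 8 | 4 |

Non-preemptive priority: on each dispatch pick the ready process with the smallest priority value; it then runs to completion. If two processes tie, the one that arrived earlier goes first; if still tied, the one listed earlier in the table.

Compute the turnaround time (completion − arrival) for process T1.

Timeline: | T1 0-10 | T3 10-27 | T2 27-29 | T5 29-47 | T4 47-63 |
Completion: T1=10  T2=29  T3=27  T4=63  T5=47
Turnaround(T1) = completion − arrival = 10 − 0 = 10

10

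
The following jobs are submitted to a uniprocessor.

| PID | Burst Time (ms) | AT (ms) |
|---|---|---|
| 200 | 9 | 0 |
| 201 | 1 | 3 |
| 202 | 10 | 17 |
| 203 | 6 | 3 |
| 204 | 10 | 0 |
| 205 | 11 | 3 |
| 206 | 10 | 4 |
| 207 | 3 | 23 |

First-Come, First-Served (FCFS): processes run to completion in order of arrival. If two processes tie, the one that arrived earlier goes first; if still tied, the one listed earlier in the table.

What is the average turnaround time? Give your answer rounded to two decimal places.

27.75

Schedule: | 200 0-9 | 204 9-19 | 201 19-20 | 203 20-26 | 205 26-37 | 206 37-47 | 202 47-57 | 207 57-60 |
Completion: 200=9  201=20  202=57  203=26  204=19  205=37  206=47  207=60
Turnaround (C−A): 200=9  201=17  202=40  203=23  204=19  205=34  206=43  207=37
Turnaround times: 200=9, 201=17, 202=40, 203=23, 204=19, 205=34, 206=43, 207=37
Average turnaround = (9+17+40+23+19+34+43+37) / 8 = 222/8 = 27.75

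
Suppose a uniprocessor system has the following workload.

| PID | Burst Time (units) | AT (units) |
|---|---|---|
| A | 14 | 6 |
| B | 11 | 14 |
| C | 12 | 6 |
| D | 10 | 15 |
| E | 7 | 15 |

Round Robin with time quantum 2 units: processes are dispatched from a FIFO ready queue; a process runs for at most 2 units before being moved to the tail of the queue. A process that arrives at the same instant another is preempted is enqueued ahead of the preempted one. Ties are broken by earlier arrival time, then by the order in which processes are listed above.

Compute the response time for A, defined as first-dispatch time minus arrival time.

0

Gantt: | idle 0-6 | A 6-8 | C 8-10 | A 10-12 | C 12-14 | A 14-16 | B 16-18 | C 18-20 | D 20-22 | E 22-24 | A 24-26 | B 26-28 | C 28-30 | D 30-32 | E 32-34 | A 34-36 | B 36-38 | C 38-40 | D 40-42 | E 42-44 | A 44-46 | B 46-48 | C 48-50 | D 50-52 | E 52-53 | A 53-55 | B 55-57 | D 57-59 | B 59-60 |
Completion: A=55  B=60  C=50  D=59  E=53
Turnaround (C−A): A=49  B=46  C=44  D=44  E=38
Response(A) = first start − arrival = 6 − 6 = 0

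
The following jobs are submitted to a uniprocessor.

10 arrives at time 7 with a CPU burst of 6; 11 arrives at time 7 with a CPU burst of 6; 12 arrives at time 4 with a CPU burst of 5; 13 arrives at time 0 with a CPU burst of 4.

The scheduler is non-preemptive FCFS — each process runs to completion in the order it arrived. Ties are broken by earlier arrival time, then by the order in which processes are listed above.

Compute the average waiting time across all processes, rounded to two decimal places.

2.50

Timeline: | 13 0-4 | 12 4-9 | 10 9-15 | 11 15-21 |
Completion: 10=15  11=21  12=9  13=4
Turnaround (C−A): 10=8  11=14  12=5  13=4
Waiting times: 10=2, 11=8, 12=0, 13=0
Average waiting = (2+8+0+0) / 4 = 10/4 = 2.50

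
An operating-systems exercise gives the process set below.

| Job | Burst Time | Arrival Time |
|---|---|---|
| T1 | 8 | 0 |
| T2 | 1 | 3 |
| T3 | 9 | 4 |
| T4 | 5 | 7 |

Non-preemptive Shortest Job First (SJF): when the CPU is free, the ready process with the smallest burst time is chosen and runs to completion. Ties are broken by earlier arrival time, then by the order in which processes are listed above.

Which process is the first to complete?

Schedule: | T1 0-8 | T2 8-9 | T4 9-14 | T3 14-23 |
Completion: T1=8  T2=9  T3=23  T4=14
Finish order: T1 → T2 → T4 → T3

T1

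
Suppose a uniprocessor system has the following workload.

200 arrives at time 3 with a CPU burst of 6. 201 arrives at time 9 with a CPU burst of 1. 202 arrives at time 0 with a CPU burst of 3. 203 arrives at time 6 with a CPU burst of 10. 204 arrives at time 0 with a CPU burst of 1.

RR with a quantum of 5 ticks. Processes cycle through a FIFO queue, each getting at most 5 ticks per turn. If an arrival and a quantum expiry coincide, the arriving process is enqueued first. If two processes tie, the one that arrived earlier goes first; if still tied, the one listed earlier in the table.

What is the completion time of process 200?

16

Gantt: | 202 0-3 | 204 3-4 | 200 4-9 | 203 9-14 | 201 14-15 | 200 15-16 | 203 16-21 |
Completion: 200=16  201=15  202=3  203=21  204=4
Turnaround (C−A): 200=13  201=6  202=3  203=15  204=4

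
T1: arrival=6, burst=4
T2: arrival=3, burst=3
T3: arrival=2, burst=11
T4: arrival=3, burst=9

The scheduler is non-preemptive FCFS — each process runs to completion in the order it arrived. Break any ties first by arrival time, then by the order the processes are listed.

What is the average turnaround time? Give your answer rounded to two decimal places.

Gantt: | idle 0-2 | T3 2-13 | T2 13-16 | T4 16-25 | T1 25-29 |
Completion: T1=29  T2=16  T3=13  T4=25
Turnaround (C−A): T1=23  T2=13  T3=11  T4=22
Turnaround times: T1=23, T2=13, T3=11, T4=22
Average turnaround = (23+13+11+22) / 4 = 69/4 = 17.25

17.25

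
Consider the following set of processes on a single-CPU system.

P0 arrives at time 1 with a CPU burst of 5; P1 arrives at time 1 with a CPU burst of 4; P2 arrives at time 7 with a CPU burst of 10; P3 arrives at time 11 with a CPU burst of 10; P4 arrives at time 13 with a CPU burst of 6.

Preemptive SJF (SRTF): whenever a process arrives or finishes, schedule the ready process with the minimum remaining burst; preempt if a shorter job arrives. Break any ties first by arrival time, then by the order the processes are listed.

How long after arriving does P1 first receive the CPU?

Gantt: | idle 0-1 | P1 1-5 | P0 5-10 | P2 10-13 | P4 13-19 | P2 19-26 | P3 26-36 |
Completion: P0=10  P1=5  P2=26  P3=36  P4=19
Turnaround (C−A): P0=9  P1=4  P2=19  P3=25  P4=6
Response(P1) = first start − arrival = 1 − 1 = 0

0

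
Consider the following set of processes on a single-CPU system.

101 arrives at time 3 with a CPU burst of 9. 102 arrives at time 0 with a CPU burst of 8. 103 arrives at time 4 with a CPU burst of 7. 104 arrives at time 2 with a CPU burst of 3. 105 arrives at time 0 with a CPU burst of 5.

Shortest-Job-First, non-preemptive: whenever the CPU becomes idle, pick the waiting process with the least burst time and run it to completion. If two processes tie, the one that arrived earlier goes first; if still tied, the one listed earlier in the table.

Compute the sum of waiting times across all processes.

42

Schedule: | 105 0-5 | 104 5-8 | 103 8-15 | 102 15-23 | 101 23-32 |
Completion: 101=32  102=23  103=15  104=8  105=5
Turnaround (C−A): 101=29  102=23  103=11  104=6  105=5
Waiting = turnaround − burst: 101=20, 102=15, 103=4, 104=3, 105=0
Total waiting = 20 + 15 + 4 + 3 + 0 = 42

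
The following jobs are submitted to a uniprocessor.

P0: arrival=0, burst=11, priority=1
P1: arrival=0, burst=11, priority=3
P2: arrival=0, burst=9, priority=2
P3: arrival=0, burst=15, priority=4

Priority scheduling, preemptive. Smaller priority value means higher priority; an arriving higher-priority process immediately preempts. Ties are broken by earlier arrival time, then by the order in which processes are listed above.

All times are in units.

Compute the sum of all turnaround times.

Schedule: | P0 0-11 | P2 11-20 | P1 20-31 | P3 31-46 |
Completion: P0=11  P1=31  P2=20  P3=46
Turnaround = completion − arrival: P0=11, P1=31, P2=20, P3=46
Total turnaround = 11 + 31 + 20 + 46 = 108

108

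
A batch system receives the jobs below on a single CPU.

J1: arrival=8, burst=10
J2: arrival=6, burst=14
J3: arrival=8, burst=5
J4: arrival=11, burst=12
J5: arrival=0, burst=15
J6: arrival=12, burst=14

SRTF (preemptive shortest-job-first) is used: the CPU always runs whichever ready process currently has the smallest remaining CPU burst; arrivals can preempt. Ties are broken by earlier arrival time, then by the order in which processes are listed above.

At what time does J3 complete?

13

Schedule: | J5 0-8 | J3 8-13 | J5 13-20 | J1 20-30 | J4 30-42 | J2 42-56 | J6 56-70 |
Completion: J1=30  J2=56  J3=13  J4=42  J5=20  J6=70
Turnaround (C−A): J1=22  J2=50  J3=5  J4=31  J5=20  J6=58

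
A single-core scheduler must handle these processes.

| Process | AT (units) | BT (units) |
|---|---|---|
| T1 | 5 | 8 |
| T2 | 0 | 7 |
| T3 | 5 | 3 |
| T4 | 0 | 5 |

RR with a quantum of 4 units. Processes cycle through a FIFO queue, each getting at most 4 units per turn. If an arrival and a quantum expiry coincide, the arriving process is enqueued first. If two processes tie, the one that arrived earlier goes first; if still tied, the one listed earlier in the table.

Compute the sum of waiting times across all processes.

38

Gantt: | T2 0-4 | T4 4-8 | T2 8-11 | T1 11-15 | T3 15-18 | T4 18-19 | T1 19-23 |
Completion: T1=23  T2=11  T3=18  T4=19
Turnaround (C−A): T1=18  T2=11  T3=13  T4=19
Waiting = turnaround − burst: T1=10, T2=4, T3=10, T4=14
Total waiting = 10 + 4 + 10 + 14 = 38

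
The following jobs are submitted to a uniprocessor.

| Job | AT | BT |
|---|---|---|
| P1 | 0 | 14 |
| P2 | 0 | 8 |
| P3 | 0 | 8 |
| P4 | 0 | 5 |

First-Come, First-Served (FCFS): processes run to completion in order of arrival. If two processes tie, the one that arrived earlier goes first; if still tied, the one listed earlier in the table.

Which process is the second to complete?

Gantt: | P1 0-14 | P2 14-22 | P3 22-30 | P4 30-35 |
Completion: P1=14  P2=22  P3=30  P4=35
Finish order: P1 → P2 → P3 → P4

P2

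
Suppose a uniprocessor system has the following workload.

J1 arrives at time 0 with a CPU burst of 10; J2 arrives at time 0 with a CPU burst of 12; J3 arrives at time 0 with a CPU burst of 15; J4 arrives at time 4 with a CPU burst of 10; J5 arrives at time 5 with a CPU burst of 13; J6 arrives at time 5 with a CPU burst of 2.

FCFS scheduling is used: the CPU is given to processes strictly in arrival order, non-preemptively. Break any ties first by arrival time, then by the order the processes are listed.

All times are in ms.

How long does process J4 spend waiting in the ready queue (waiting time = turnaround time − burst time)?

Schedule: | J1 0-10 | J2 10-22 | J3 22-37 | J4 37-47 | J5 47-60 | J6 60-62 |
Completion: J1=10  J2=22  J3=37  J4=47  J5=60  J6=62
Turnaround (C−A): J1=10  J2=22  J3=37  J4=43  J5=55  J6=57
Waiting(J4) = turnaround − burst = 43 − 10 = 33

33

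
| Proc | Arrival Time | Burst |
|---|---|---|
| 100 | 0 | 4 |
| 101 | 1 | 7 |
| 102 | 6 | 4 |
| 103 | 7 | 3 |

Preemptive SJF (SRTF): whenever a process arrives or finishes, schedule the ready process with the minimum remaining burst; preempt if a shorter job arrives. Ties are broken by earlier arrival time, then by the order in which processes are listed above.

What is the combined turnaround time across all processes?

Timeline: | 100 0-4 | 101 4-6 | 102 6-10 | 103 10-13 | 101 13-18 |
Completion: 100=4  101=18  102=10  103=13
Turnaround = completion − arrival: 100=4, 101=17, 102=4, 103=6
Total turnaround = 4 + 17 + 4 + 6 = 31

31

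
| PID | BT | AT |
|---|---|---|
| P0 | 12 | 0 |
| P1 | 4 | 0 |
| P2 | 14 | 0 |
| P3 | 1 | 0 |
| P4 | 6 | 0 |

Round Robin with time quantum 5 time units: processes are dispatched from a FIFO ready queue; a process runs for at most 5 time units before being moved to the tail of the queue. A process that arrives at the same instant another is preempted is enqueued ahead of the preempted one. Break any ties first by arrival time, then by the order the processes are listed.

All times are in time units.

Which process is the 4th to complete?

Gantt: | P0 0-5 | P1 5-9 | P2 9-14 | P3 14-15 | P4 15-20 | P0 20-25 | P2 25-30 | P4 30-31 | P0 31-33 | P2 33-37 |
Completion: P0=33  P1=9  P2=37  P3=15  P4=31
Turnaround (C−A): P0=33  P1=9  P2=37  P3=15  P4=31
Finish order: P1 → P3 → P4 → P0 → P2

P0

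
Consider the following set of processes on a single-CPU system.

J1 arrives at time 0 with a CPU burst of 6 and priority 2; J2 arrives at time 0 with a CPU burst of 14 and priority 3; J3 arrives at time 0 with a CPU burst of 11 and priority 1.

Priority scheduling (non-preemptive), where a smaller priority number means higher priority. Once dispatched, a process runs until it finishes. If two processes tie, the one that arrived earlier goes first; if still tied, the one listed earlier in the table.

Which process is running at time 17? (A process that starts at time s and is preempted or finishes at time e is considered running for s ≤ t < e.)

J2

Schedule: | J3 0-11 | J1 11-17 | J2 17-31 |
Completion: J1=17  J2=31  J3=11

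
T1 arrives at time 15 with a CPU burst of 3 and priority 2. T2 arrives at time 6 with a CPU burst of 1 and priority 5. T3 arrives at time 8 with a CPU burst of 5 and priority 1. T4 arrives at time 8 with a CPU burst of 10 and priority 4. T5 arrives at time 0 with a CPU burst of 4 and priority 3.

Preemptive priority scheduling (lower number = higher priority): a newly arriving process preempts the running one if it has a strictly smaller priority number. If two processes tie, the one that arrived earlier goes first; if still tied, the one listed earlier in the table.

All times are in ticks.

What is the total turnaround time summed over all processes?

31

Timeline: | T5 0-4 | idle 4-6 | T2 6-7 | idle 7-8 | T3 8-13 | T4 13-15 | T1 15-18 | T4 18-26 |
Completion: T1=18  T2=7  T3=13  T4=26  T5=4
Turnaround (C−A): T1=3  T2=1  T3=5  T4=18  T5=4
Turnaround = completion − arrival: T1=3, T2=1, T3=5, T4=18, T5=4
Total turnaround = 3 + 1 + 5 + 18 + 4 = 31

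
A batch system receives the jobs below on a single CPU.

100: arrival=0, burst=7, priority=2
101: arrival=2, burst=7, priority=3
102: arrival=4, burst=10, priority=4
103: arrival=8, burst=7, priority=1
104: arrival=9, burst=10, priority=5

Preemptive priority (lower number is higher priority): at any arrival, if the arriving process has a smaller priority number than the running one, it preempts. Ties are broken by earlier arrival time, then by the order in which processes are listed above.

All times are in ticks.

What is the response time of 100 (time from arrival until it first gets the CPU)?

Schedule: | 100 0-7 | 101 7-8 | 103 8-15 | 101 15-21 | 102 21-31 | 104 31-41 |
Completion: 100=7  101=21  102=31  103=15  104=41
Turnaround (C−A): 100=7  101=19  102=27  103=7  104=32
Response(100) = first start − arrival = 0 − 0 = 0

0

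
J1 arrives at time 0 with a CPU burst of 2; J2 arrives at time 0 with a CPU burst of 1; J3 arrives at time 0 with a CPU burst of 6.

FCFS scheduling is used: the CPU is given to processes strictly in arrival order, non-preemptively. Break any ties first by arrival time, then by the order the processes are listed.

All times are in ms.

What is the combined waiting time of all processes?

5

Timeline: | J1 0-2 | J2 2-3 | J3 3-9 |
Completion: J1=2  J2=3  J3=9
Turnaround (C−A): J1=2  J2=3  J3=9
Waiting = turnaround − burst: J1=0, J2=2, J3=3
Total waiting = 0 + 2 + 3 = 5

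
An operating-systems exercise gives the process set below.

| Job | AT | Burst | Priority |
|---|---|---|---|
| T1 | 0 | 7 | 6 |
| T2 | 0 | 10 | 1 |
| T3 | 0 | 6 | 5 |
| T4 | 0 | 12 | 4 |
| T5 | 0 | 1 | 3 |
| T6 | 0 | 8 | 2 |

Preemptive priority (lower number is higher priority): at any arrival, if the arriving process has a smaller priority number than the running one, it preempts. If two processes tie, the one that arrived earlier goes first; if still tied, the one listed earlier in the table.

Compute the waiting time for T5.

18

Gantt: | T2 0-10 | T6 10-18 | T5 18-19 | T4 19-31 | T3 31-37 | T1 37-44 |
Completion: T1=44  T2=10  T3=37  T4=31  T5=19  T6=18
Waiting(T5) = turnaround − burst = 19 − 1 = 18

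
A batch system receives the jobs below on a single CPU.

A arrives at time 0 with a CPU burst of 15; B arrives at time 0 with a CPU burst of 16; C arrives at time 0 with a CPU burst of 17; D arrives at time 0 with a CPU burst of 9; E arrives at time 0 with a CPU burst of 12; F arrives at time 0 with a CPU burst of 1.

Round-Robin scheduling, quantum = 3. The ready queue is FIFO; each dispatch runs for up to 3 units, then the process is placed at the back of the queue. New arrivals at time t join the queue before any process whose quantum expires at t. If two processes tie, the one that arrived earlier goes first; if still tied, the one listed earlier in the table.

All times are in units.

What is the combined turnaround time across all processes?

316

Timeline: | A 0-3 | B 3-6 | C 6-9 | D 9-12 | E 12-15 | F 15-16 | A 16-19 | B 19-22 | C 22-25 | D 25-28 | E 28-31 | A 31-34 | B 34-37 | C 37-40 | D 40-43 | E 43-46 | A 46-49 | B 49-52 | C 52-55 | E 55-58 | A 58-61 | B 61-64 | C 64-67 | B 67-68 | C 68-70 |
Completion: A=61  B=68  C=70  D=43  E=58  F=16
Turnaround = completion − arrival: A=61, B=68, C=70, D=43, E=58, F=16
Total turnaround = 61 + 68 + 70 + 43 + 58 + 16 = 316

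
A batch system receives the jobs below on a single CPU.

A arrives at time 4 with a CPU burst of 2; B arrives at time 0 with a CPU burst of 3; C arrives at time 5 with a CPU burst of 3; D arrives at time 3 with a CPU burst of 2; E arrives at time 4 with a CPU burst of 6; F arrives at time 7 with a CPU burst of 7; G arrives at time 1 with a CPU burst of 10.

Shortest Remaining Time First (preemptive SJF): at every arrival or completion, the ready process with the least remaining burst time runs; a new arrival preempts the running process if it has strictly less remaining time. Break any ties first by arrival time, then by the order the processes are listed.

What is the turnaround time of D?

Timeline: | B 0-3 | D 3-5 | A 5-7 | C 7-10 | E 10-16 | F 16-23 | G 23-33 |
Completion: A=7  B=3  C=10  D=5  E=16  F=23  G=33
Turnaround(D) = completion − arrival = 5 − 3 = 2

2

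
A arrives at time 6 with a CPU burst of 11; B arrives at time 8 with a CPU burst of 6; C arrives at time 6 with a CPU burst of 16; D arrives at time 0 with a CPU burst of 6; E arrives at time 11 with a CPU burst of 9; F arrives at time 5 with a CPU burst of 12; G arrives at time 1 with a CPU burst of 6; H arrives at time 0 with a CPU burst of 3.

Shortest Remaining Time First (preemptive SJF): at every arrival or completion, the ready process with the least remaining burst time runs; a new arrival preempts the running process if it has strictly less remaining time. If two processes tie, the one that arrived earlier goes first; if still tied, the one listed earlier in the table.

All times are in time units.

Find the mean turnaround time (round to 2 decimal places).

Gantt: | H 0-3 | D 3-9 | G 9-15 | B 15-21 | E 21-30 | A 30-41 | F 41-53 | C 53-69 |
Completion: A=41  B=21  C=69  D=9  E=30  F=53  G=15  H=3
Turnaround (C−A): A=35  B=13  C=63  D=9  E=19  F=48  G=14  H=3
Turnaround times: A=35, B=13, C=63, D=9, E=19, F=48, G=14, H=3
Average turnaround = (35+13+63+9+19+48+14+3) / 8 = 204/8 = 25.50

25.50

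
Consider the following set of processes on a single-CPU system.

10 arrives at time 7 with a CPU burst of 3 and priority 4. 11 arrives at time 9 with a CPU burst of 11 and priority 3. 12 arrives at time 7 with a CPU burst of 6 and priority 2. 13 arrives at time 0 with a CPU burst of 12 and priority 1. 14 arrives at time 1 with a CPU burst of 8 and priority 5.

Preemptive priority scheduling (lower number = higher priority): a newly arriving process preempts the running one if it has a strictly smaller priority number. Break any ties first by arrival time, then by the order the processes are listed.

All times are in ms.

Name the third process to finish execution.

Schedule: | 13 0-12 | 12 12-18 | 11 18-29 | 10 29-32 | 14 32-40 |
Completion: 10=32  11=29  12=18  13=12  14=40
Turnaround (C−A): 10=25  11=20  12=11  13=12  14=39
Finish order: 13 → 12 → 11 → 10 → 14

11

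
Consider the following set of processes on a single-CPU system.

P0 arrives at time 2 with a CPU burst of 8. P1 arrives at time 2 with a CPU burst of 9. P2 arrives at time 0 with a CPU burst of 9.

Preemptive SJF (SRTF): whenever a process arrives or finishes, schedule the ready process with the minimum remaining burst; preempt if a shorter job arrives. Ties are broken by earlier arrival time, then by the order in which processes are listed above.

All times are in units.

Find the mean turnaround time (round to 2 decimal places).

16.00

Timeline: | P2 0-9 | P0 9-17 | P1 17-26 |
Completion: P0=17  P1=26  P2=9
Turnaround (C−A): P0=15  P1=24  P2=9
Turnaround times: P0=15, P1=24, P2=9
Average turnaround = (15+24+9) / 3 = 48/3 = 16.00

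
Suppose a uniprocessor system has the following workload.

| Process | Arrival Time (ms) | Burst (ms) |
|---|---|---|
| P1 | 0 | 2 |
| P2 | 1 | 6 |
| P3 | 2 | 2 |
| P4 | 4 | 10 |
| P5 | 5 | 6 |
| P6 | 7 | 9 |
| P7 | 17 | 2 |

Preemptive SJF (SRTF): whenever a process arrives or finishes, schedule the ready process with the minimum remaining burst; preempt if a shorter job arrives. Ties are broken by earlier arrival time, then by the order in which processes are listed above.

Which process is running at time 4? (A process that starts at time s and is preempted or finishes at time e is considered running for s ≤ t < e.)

Timeline: | P1 0-2 | P3 2-4 | P2 4-10 | P5 10-16 | P6 16-17 | P7 17-19 | P6 19-27 | P4 27-37 |
Completion: P1=2  P2=10  P3=4  P4=37  P5=16  P6=27  P7=19

P2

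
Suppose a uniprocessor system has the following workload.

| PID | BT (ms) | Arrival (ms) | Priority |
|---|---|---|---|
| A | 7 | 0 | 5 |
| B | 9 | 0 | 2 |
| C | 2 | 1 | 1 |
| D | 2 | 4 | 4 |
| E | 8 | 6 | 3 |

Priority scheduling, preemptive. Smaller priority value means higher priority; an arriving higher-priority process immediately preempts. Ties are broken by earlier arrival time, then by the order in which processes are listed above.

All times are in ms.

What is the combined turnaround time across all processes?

Timeline: | B 0-1 | C 1-3 | B 3-11 | E 11-19 | D 19-21 | A 21-28 |
Completion: A=28  B=11  C=3  D=21  E=19
Turnaround (C−A): A=28  B=11  C=2  D=17  E=13
Turnaround = completion − arrival: A=28, B=11, C=2, D=17, E=13
Total turnaround = 28 + 11 + 2 + 17 + 13 = 71

71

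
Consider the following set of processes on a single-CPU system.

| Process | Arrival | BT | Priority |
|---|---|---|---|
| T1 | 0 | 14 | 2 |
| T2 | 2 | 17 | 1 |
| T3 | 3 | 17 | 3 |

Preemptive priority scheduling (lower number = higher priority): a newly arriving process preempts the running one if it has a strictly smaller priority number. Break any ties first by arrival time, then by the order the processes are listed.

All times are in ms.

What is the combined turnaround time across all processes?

Timeline: | T1 0-2 | T2 2-19 | T1 19-31 | T3 31-48 |
Completion: T1=31  T2=19  T3=48
Turnaround (C−A): T1=31  T2=17  T3=45
Turnaround = completion − arrival: T1=31, T2=17, T3=45
Total turnaround = 31 + 17 + 45 = 93

93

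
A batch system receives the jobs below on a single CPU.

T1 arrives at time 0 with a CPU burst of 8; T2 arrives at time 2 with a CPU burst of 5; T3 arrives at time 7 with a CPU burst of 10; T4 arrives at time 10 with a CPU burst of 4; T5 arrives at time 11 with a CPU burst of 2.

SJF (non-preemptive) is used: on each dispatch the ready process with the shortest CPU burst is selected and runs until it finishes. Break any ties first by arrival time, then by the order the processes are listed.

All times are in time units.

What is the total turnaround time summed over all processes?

Schedule: | T1 0-8 | T2 8-13 | T5 13-15 | T4 15-19 | T3 19-29 |
Completion: T1=8  T2=13  T3=29  T4=19  T5=15
Turnaround (C−A): T1=8  T2=11  T3=22  T4=9  T5=4
Turnaround = completion − arrival: T1=8, T2=11, T3=22, T4=9, T5=4
Total turnaround = 8 + 11 + 22 + 9 + 4 = 54

54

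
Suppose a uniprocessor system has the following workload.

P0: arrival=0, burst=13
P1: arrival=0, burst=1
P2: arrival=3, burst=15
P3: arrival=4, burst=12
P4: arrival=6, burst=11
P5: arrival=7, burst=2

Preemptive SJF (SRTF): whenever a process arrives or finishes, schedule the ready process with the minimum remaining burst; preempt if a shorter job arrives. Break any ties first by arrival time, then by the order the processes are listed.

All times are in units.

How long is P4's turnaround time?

21

Timeline: | P1 0-1 | P0 1-7 | P5 7-9 | P0 9-16 | P4 16-27 | P3 27-39 | P2 39-54 |
Completion: P0=16  P1=1  P2=54  P3=39  P4=27  P5=9
Turnaround(P4) = completion − arrival = 27 − 6 = 21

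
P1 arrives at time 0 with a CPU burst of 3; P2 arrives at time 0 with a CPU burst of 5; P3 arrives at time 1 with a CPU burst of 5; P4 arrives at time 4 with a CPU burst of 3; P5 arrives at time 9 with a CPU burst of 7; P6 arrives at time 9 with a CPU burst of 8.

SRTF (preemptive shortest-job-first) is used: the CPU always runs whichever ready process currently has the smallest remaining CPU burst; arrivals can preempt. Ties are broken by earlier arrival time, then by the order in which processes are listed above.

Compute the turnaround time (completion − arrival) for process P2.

Schedule: | P1 0-3 | P2 3-4 | P4 4-7 | P2 7-11 | P3 11-16 | P5 16-23 | P6 23-31 |
Completion: P1=3  P2=11  P3=16  P4=7  P5=23  P6=31
Turnaround (C−A): P1=3  P2=11  P3=15  P4=3  P5=14  P6=22
Turnaround(P2) = completion − arrival = 11 − 0 = 11

11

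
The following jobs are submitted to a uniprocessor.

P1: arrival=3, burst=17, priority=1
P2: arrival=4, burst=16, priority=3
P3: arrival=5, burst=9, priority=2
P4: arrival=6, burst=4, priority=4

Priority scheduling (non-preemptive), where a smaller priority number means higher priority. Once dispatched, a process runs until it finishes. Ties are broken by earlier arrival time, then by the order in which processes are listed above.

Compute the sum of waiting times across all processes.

Schedule: | idle 0-3 | P1 3-20 | P3 20-29 | P2 29-45 | P4 45-49 |
Completion: P1=20  P2=45  P3=29  P4=49
Turnaround (C−A): P1=17  P2=41  P3=24  P4=43
Waiting = turnaround − burst: P1=0, P2=25, P3=15, P4=39
Total waiting = 0 + 25 + 15 + 39 = 79

79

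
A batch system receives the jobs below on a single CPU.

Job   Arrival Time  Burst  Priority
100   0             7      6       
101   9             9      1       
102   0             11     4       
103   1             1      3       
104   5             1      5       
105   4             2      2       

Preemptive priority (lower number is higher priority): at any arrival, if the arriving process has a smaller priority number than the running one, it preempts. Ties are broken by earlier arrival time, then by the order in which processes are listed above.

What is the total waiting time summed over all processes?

Schedule: | 102 0-1 | 103 1-2 | 102 2-4 | 105 4-6 | 102 6-9 | 101 9-18 | 102 18-23 | 104 23-24 | 100 24-31 |
Completion: 100=31  101=18  102=23  103=2  104=24  105=6
Waiting = turnaround − burst: 100=24, 101=0, 102=12, 103=0, 104=18, 105=0
Total waiting = 24 + 0 + 12 + 0 + 18 + 0 = 54

54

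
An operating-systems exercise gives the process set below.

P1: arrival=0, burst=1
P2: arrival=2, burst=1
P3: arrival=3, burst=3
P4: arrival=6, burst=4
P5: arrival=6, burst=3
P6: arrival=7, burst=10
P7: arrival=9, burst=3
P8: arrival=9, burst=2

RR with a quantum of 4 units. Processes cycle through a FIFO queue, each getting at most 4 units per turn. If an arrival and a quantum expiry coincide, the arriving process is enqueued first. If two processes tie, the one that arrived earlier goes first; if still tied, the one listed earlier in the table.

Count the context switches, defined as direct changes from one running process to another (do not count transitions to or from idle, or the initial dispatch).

7

Timeline: | P1 0-1 | idle 1-2 | P2 2-3 | P3 3-6 | P4 6-10 | P5 10-13 | P6 13-17 | P7 17-20 | P8 20-22 | P6 22-28 |
Completion: P1=1  P2=3  P3=6  P4=10  P5=13  P6=28  P7=20  P8=22
Turnaround (C−A): P1=1  P2=1  P3=3  P4=4  P5=7  P6=21  P7=11  P8=13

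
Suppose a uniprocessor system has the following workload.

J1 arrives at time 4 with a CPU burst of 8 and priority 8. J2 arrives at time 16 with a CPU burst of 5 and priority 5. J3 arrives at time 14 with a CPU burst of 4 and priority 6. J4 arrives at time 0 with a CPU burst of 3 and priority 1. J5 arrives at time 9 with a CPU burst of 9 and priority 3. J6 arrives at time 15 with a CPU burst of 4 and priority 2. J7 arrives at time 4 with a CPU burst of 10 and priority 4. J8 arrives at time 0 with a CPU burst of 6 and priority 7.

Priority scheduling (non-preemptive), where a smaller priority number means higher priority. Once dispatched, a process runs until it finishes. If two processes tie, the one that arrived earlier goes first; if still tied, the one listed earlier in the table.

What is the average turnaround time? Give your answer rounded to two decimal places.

18.63

Gantt: | J4 0-3 | J8 3-9 | J5 9-18 | J6 18-22 | J7 22-32 | J2 32-37 | J3 37-41 | J1 41-49 |
Completion: J1=49  J2=37  J3=41  J4=3  J5=18  J6=22  J7=32  J8=9
Turnaround times: J1=45, J2=21, J3=27, J4=3, J5=9, J6=7, J7=28, J8=9
Average turnaround = (45+21+27+3+9+7+28+9) / 8 = 149/8 = 18.63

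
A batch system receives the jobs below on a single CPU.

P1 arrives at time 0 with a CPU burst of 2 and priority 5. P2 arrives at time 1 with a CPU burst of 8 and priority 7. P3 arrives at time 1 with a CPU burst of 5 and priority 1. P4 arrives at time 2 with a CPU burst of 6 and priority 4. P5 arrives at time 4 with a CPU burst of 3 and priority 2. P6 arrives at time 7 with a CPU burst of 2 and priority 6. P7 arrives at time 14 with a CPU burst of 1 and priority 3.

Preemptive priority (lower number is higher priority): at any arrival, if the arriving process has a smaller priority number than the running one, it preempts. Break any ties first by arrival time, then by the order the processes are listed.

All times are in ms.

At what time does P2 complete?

Timeline: | P1 0-1 | P3 1-6 | P5 6-9 | P4 9-14 | P7 14-15 | P4 15-16 | P1 16-17 | P6 17-19 | P2 19-27 |
Completion: P1=17  P2=27  P3=6  P4=16  P5=9  P6=19  P7=15
Turnaround (C−A): P1=17  P2=26  P3=5  P4=14  P5=5  P6=12  P7=1

27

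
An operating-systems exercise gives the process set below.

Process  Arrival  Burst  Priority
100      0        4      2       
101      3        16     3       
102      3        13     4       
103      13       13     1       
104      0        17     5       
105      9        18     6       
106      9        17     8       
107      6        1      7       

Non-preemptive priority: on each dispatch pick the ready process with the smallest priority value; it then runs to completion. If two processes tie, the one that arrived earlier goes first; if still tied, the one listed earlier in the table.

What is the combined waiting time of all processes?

286

Schedule: | 100 0-4 | 101 4-20 | 103 20-33 | 102 33-46 | 104 46-63 | 105 63-81 | 107 81-82 | 106 82-99 |
Completion: 100=4  101=20  102=46  103=33  104=63  105=81  106=99  107=82
Turnaround (C−A): 100=4  101=17  102=43  103=20  104=63  105=72  106=90  107=76
Waiting = turnaround − burst: 100=0, 101=1, 102=30, 103=7, 104=46, 105=54, 106=73, 107=75
Total waiting = 0 + 1 + 30 + 7 + 46 + 54 + 73 + 75 = 286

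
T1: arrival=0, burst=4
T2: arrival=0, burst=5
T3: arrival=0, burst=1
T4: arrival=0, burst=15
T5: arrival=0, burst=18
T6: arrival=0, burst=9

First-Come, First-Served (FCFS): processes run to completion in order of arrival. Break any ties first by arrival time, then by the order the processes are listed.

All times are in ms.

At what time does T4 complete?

Schedule: | T1 0-4 | T2 4-9 | T3 9-10 | T4 10-25 | T5 25-43 | T6 43-52 |
Completion: T1=4  T2=9  T3=10  T4=25  T5=43  T6=52

25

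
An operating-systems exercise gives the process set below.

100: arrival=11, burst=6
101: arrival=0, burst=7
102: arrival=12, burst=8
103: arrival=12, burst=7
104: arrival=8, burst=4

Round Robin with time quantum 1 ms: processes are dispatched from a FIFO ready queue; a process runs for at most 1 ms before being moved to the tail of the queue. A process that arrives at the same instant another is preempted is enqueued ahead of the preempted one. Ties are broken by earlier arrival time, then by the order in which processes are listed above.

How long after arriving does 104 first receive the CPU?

Timeline: | 101 0-7 | idle 7-8 | 104 8-11 | 100 11-12 | 104 12-13 | 102 13-14 | 103 14-15 | 100 15-16 | 102 16-17 | 103 17-18 | 100 18-19 | 102 19-20 | 103 20-21 | 100 21-22 | 102 22-23 | 103 23-24 | 100 24-25 | 102 25-26 | 103 26-27 | 100 27-28 | 102 28-29 | 103 29-30 | 102 30-31 | 103 31-32 | 102 32-33 |
Completion: 100=28  101=7  102=33  103=32  104=13
Turnaround (C−A): 100=17  101=7  102=21  103=20  104=5
Response(104) = first start − arrival = 8 − 8 = 0

0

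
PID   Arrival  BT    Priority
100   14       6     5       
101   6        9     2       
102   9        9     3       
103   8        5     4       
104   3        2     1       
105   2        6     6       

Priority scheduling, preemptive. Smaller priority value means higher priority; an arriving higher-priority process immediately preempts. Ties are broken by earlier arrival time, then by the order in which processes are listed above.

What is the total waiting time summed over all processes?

68

Gantt: | idle 0-2 | 105 2-3 | 104 3-5 | 105 5-6 | 101 6-15 | 102 15-24 | 103 24-29 | 100 29-35 | 105 35-39 |
Completion: 100=35  101=15  102=24  103=29  104=5  105=39
Waiting = turnaround − burst: 100=15, 101=0, 102=6, 103=16, 104=0, 105=31
Total waiting = 15 + 0 + 6 + 16 + 0 + 31 = 68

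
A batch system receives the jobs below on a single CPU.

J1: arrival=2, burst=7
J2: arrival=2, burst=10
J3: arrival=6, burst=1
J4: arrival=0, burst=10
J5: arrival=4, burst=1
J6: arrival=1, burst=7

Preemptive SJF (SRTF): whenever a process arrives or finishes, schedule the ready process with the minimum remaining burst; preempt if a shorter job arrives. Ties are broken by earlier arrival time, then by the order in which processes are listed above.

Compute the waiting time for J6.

Gantt: | J4 0-1 | J6 1-4 | J5 4-5 | J6 5-6 | J3 6-7 | J6 7-10 | J1 10-17 | J4 17-26 | J2 26-36 |
Completion: J1=17  J2=36  J3=7  J4=26  J5=5  J6=10
Turnaround (C−A): J1=15  J2=34  J3=1  J4=26  J5=1  J6=9
Waiting(J6) = turnaround − burst = 9 − 7 = 2

2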